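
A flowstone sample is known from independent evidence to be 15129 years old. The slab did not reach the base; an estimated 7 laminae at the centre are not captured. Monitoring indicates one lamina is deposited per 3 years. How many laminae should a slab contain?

One lamina every 3 years means 15129 / 3 = 5043 laminae.
Less the 7 uncaptured laminae: 5043 − 7 = 5036.

5036 laminae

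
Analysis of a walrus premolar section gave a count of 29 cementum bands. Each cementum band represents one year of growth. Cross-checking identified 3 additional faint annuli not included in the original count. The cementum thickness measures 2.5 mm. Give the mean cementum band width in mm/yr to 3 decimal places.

Correcting the raw count gives 29 + 3 = 32 true cementum bands.
2.5 mm over 32 years gives 2.5 / 32 ≈ 0.078 mm/yr.

0.078 mm/yr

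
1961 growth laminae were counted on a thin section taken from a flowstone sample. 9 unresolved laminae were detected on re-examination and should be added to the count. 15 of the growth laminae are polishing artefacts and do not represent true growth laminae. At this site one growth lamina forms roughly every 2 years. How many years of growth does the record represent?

After corrections the count is 1961 − 15 + 9 = 1955 growth laminae.
Multiplying by 2 years per growth lamina: 1955 × 2 = 3910 years.

3910 years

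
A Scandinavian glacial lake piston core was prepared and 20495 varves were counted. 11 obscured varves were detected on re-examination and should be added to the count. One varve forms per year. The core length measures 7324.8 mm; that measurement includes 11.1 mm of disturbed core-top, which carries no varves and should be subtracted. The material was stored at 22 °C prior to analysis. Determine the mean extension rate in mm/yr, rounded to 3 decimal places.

After corrections the count is 20495 + 11 = 20506 varves.
The growth record spans 7324.8 − 11.1 = 7313.7 mm.
Mean rate = 7313.7 mm / 20506 years ≈ 0.357 mm/yr.

0.357 mm/yr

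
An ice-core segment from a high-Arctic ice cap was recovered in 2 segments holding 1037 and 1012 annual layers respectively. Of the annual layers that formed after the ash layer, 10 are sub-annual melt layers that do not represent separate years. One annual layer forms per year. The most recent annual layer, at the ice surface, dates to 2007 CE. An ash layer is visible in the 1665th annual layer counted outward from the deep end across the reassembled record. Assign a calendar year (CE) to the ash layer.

1633 CE

Total annual layers = 1037 + 1012 = 2049.
The ash layer sits at annual layer 1665 from the deep end, so 2049 − 1665 = 384 annual layers formed after it.
384 − 10 false = 374 true annual layers after the ash layer.
Counting back 374 years from 2007 CE places the ash layer in 2007 − 374 = 1633 CE.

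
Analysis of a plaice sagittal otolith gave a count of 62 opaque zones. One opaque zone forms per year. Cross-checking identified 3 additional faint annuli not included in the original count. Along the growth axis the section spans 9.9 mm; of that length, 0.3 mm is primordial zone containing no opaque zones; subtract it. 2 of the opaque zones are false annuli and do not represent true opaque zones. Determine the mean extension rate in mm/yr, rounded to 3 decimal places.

After corrections the count is 62 − 2 + 3 = 63 opaque zones.
Removing the 0.3 mm offcut leaves 9.9 − 0.3 = 9.6 mm.
Mean rate = 9.6 mm / 63 years ≈ 0.152 mm/yr.

0.152 mm/yr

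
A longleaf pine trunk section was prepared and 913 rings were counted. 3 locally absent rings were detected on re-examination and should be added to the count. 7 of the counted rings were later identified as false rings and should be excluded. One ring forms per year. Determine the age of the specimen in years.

After corrections the count is 913 − 7 + 3 = 909 rings.
At one ring per year, that is 909 years.

909 years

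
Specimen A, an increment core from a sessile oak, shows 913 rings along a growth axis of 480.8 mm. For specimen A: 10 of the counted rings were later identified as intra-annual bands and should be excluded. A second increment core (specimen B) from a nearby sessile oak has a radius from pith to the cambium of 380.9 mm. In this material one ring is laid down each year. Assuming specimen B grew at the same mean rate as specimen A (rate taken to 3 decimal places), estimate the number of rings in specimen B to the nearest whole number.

716 rings

Specimen A: true ring count = 913 − 10 = 903.
A: Extension rate ≈ 480.8 / 903 = 0.532 mm/yr.
Specimen B: 380.9 mm / 0.532 mm per year = 715.98 years ≈ 716 rings.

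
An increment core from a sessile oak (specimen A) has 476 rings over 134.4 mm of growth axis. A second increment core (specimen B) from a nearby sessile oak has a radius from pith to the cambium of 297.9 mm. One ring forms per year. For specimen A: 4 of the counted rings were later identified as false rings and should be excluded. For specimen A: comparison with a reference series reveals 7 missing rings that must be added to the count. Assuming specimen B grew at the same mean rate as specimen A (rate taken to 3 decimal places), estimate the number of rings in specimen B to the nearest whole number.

1060 rings

Specimen A: true ring count = 476 − 4 + 7 = 479.
A: Mean rate = 134.4 mm / 479 years ≈ 0.281 mm/year.
Specimen B: 297.9 mm / 0.281 mm per year = 1060.14 years ≈ 1060 rings.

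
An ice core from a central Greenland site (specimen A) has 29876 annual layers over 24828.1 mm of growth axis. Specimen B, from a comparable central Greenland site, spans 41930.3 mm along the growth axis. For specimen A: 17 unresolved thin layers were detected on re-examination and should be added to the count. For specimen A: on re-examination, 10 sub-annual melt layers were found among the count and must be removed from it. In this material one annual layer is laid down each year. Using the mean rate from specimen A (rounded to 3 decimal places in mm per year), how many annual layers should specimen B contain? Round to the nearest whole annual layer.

Specimen A: correcting the raw count gives 29876 − 10 + 17 = 29883 true annual layers.
A: 24828.1 mm over 29883 years gives 24828.1 / 29883 ≈ 0.831 mm/yr.
B spans 41930.3 / 0.831 = 50457.64 years ≈ 50458 annual layers.

50458 annual layers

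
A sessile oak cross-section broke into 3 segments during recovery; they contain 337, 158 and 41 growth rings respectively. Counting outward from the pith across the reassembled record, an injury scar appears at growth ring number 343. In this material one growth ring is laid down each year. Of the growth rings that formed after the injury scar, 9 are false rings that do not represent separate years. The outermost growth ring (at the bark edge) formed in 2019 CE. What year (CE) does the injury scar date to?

1835 CE

Total growth rings = 337 + 158 + 41 = 536.
The injury scar sits at growth ring 343 from the pith, so 536 − 343 = 193 growth rings formed after it.
Excluding 9 false growth rings: 193 − 9 = 184.
2019 − 184 = 1835 CE.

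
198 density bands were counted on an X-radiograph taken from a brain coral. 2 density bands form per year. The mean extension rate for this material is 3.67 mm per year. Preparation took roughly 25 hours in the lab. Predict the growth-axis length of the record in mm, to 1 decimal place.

363.3 mm

With 2 density bands per year, 198 / 2 = 99 years.
Predicted length = 3.67 mm/year × 99 years = 363.3 mm.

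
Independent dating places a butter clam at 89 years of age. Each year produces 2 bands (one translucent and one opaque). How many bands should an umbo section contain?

Expected bands: 89 × 2 = 178.
So 178 bands should be present.

178 bands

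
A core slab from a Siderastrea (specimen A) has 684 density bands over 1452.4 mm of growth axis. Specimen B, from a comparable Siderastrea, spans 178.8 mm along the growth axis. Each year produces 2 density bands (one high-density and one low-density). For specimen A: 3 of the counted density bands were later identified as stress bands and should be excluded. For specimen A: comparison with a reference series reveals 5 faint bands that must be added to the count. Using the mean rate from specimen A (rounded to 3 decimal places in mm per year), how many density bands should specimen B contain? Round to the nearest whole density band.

Specimen A: after corrections the count is 684 − 3 + 5 = 686 density bands.
Specimen A: dividing by 2 density bands per year: 686 / 2 = 343 years.
A: Extension rate ≈ 1452.4 / 343 = 4.234 mm/yr.
B spans 178.8 / 4.234 = 42.23 years; at 2 density bands per year that is 42.23 × 2 ≈ 84 density bands.

84 density bands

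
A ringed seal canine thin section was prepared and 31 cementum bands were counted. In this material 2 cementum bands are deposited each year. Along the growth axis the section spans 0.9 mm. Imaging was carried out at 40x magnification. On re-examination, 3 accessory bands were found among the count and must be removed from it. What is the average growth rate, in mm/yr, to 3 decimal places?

Adjusted count: 31 − 3 = 28 cementum bands.
With 2 cementum bands per year, 28 / 2 = 14 years.
Extension rate ≈ 0.9 / 14 = 0.064 mm/yr.

0.064 mm/yr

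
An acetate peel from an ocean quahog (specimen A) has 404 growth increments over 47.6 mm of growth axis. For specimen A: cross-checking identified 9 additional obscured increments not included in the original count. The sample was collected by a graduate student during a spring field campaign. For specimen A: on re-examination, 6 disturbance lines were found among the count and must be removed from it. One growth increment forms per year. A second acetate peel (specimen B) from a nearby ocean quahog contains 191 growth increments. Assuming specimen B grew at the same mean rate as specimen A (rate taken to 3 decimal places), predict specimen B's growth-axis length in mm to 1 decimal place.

22.3 mm

Specimen A: true growth increment count = 404 − 6 + 9 = 407.
A: 47.6 mm over 407 years gives 47.6 / 407 ≈ 0.117 mm/yr.
B's length ≈ 0.117 × 191 = 22.3 mm.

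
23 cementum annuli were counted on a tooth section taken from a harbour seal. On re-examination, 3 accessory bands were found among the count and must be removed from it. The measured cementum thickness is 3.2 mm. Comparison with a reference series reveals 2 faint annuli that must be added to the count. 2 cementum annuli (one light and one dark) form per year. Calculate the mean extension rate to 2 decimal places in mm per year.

Correcting the raw count gives 23 − 3 + 2 = 22 true cementum annuli.
With 2 cementum annuli per year, 22 / 2 = 11 years.
Mean rate = 3.2 mm / 11 years ≈ 0.29 mm per year.

0.29 mm per year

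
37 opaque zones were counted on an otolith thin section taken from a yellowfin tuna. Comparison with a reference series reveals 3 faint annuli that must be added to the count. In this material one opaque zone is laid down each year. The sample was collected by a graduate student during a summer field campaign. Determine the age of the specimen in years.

40 years

After corrections the count is 37 + 3 = 40 opaque zones.
With a one-to-one opaque zone periodicity this is 40 years.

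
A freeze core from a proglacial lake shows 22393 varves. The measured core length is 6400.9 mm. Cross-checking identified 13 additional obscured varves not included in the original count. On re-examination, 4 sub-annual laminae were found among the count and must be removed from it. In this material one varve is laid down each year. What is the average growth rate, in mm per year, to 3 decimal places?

0.286 mm per year

True varve count = 22393 − 4 + 13 = 22402.
Extension rate ≈ 6400.9 / 22402 = 0.286 mm per year.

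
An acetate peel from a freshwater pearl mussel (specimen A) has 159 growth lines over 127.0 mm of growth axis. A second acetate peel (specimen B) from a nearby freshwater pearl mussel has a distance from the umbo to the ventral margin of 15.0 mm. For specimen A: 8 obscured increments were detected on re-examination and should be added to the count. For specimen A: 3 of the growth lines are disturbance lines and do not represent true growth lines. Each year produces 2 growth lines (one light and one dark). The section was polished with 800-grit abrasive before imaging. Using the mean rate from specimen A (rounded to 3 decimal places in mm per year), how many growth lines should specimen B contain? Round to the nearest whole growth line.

Specimen A: true growth line count = 159 − 3 + 8 = 164.
Specimen A: 164 growth lines at 2 per year is 164 / 2 = 82 years.
A: Extension rate ≈ 127.0 / 82 = 1.549 mm/year.
Specimen B: 15.0 mm / 1.549 mm per year = 9.68 years; at 2 growth lines per year that is 9.68 × 2 ≈ 19 growth lines.

19 growth lines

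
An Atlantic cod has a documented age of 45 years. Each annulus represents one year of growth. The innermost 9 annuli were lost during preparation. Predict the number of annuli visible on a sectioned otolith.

One annulus per year gives 45 annuli over 45 years.
Less the 9 uncaptured annuli: 45 − 9 = 36.

36 annuli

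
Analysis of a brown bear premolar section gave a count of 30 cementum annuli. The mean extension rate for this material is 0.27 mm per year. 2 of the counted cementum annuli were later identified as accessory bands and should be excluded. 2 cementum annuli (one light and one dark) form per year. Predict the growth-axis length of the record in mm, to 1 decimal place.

3.8 mm

Adjusted count: 30 − 2 = 28 cementum annuli.
28 cementum annuli at 2 per year is 28 / 2 = 14 years.
14 years at 0.27 mm/year gives 0.27 × 14 = 3.8 mm.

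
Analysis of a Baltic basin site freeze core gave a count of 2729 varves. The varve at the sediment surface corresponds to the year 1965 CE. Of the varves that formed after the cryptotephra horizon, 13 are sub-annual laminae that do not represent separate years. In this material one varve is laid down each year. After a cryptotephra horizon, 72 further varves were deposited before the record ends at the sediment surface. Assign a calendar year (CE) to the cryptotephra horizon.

1906 CE

72 varves post-date the cryptotephra horizon.
Excluding 13 false varves: 72 − 13 = 59.
Counting back 59 years from 1965 CE places the cryptotephra horizon in 1965 − 59 = 1906 CE.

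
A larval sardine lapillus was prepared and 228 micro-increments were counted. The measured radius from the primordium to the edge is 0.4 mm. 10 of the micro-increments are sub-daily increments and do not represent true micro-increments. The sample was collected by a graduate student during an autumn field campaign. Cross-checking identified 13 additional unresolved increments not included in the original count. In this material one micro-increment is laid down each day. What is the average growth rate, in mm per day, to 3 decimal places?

True micro-increment count = 228 − 10 + 13 = 231.
Mean rate = 0.4 mm / 231 days ≈ 0.002 mm per day.

0.002 mm per day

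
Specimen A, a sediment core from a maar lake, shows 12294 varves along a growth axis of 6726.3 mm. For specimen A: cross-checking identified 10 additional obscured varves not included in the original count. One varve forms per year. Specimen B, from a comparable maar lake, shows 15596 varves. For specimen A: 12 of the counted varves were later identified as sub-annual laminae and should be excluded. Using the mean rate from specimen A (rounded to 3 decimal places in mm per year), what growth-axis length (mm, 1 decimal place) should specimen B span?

8531.0 mm

Specimen A: true varve count = 12294 − 12 + 10 = 12292.
A: Mean rate = 6726.3 mm / 12292 years ≈ 0.547 mm per year.
For B, 0.547 mm/year × 15596 years = 8531.0 mm.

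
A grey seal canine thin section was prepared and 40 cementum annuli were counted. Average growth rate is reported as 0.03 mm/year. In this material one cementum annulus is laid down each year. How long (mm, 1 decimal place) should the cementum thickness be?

40 years of growth are recorded.
Length ≈ 0.03 × 40 = 1.2 mm.

1.2 mm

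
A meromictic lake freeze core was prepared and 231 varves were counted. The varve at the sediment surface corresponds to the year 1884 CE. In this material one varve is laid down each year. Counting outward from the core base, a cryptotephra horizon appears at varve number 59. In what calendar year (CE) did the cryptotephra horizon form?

The cryptotephra horizon sits at varve 59 from the core base, so 231 − 59 = 172 varves formed after it.
Counting back 172 years from 1884 CE places the cryptotephra horizon in 1884 − 172 = 1712 CE.

1712 CE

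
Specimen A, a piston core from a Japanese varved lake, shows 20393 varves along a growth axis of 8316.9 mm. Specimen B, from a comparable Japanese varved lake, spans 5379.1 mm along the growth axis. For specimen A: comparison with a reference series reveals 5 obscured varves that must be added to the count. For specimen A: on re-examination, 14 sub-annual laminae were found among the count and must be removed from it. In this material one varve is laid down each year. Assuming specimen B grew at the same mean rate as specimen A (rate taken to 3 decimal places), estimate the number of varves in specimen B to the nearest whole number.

Specimen A: correcting the raw count gives 20393 − 14 + 5 = 20384 true varves.
A: Mean rate = 8316.9 mm / 20384 years ≈ 0.408 mm per year.
B spans 5379.1 / 0.408 = 13184.07 years ≈ 13184 varves.

13184 varves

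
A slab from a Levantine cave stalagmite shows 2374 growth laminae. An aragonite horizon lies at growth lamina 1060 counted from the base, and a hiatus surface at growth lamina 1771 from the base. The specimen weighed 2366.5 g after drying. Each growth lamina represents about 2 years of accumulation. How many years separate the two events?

The two markers are separated by 1771 − 1060 = 711 growth laminae.
At 2 years per growth lamina, 711 × 2 = 1422 years.

1422 years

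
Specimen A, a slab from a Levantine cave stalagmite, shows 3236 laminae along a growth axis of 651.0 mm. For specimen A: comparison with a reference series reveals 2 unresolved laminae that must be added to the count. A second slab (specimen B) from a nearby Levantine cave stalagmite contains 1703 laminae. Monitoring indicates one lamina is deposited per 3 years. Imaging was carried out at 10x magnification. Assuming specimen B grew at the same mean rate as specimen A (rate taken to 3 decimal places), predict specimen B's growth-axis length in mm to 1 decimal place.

Specimen A: after corrections the count is 3236 + 2 = 3238 laminae.
Specimen A: multiplying by 3 years per lamina: 3238 × 3 = 9714 years.
A: Mean rate = 651.0 mm / 9714 years ≈ 0.067 mm/yr.
Specimen B: multiplying by 3 years per lamina: 1703 × 3 = 5109 years. B's length ≈ 0.067 × 5109 = 342.3 mm.

342.3 mm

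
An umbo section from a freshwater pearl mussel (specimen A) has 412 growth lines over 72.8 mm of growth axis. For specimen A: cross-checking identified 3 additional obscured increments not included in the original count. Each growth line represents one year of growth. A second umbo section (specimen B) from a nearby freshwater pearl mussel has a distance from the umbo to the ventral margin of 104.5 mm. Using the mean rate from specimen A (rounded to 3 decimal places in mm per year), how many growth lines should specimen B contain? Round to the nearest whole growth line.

Specimen A: adjusted count: 412 + 3 = 415 growth lines.
A: Mean rate = 72.8 mm / 415 years ≈ 0.175 mm per year.
B spans 104.5 / 0.175 = 597.14 years ≈ 597 growth lines.

597 growth lines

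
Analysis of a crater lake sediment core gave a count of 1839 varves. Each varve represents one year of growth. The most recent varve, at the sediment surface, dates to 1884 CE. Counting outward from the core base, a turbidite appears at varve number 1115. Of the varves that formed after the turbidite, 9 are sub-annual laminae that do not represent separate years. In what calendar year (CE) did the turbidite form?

1169 CE

The turbidite sits at varve 1115 from the core base, so 1839 − 1115 = 724 varves formed after it.
Excluding 9 false varves: 724 − 9 = 715.
Counting back 715 years from 1884 CE places the turbidite in 1884 − 715 = 1169 CE.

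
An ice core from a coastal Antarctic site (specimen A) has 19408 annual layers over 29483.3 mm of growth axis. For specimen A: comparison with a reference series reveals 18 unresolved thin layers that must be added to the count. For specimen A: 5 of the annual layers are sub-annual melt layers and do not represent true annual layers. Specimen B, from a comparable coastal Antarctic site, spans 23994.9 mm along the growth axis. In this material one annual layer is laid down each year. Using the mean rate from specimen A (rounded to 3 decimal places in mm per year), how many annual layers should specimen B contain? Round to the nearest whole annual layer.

Specimen A: correcting the raw count gives 19408 − 5 + 18 = 19421 true annual layers.
A: Mean rate = 29483.3 mm / 19421 years ≈ 1.518 mm/year.
B spans 23994.9 / 1.518 = 15806.92 years ≈ 15807 annual layers.

15807 annual layers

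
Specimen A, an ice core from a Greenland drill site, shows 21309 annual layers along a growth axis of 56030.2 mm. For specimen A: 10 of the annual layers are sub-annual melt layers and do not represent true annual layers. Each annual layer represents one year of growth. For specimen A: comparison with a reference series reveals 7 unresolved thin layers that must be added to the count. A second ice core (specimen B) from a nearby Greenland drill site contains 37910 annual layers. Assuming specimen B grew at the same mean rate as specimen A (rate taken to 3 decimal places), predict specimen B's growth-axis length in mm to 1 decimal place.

99703.3 mm

Specimen A: true annual layer count = 21309 − 10 + 7 = 21306.
A: Mean rate = 56030.2 mm / 21306 years ≈ 2.630 mm/year.
Length of B = 2.630 × 37910 = 99703.3 mm.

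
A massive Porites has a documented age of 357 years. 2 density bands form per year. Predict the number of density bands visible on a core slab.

357 years at 2 density bands per year gives 357 × 2 = 714 density bands.
So 714 density bands should be present.

714 density bands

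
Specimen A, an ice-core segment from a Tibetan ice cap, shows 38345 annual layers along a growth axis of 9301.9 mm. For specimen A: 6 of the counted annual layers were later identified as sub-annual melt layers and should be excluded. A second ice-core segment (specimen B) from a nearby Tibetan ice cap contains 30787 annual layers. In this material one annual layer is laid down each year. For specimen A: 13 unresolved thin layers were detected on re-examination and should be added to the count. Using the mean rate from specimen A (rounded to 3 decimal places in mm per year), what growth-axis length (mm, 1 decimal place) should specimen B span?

7481.2 mm

Specimen A: correcting the raw count gives 38345 − 6 + 13 = 38352 true annual layers.
A: Extension rate ≈ 9301.9 / 38352 = 0.243 mm per year.
Length of B = 0.243 × 30787 = 7481.2 mm.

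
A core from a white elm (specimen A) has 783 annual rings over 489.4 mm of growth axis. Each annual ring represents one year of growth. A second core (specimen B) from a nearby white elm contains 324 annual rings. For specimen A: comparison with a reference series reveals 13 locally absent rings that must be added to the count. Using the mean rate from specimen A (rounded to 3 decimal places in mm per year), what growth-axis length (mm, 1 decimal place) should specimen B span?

Specimen A: true annual ring count = 783 + 13 = 796.
A: Extension rate ≈ 489.4 / 796 = 0.615 mm/year.
For B, 0.615 mm/year × 324 years = 199.3 mm.

199.3 mm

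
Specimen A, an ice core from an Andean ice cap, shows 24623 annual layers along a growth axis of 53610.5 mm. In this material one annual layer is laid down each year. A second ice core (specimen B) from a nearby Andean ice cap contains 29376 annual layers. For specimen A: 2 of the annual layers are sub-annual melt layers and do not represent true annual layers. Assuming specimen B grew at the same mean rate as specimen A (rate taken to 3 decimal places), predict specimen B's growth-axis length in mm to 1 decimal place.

63951.6 mm

Specimen A: adjusted count: 24623 − 2 = 24621 annual layers.
A: 53610.5 mm over 24621 years gives 53610.5 / 24621 ≈ 2.177 mm per year.
For B, 2.177 mm/year × 29376 years = 63951.6 mm.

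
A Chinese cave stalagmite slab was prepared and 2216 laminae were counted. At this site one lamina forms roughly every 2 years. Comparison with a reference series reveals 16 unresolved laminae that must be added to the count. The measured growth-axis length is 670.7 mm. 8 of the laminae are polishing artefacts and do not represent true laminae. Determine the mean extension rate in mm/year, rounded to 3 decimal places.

0.151 mm/year

After corrections the count is 2216 − 8 + 16 = 2224 laminae.
2224 laminae at 2 years each span 2224 × 2 = 4448 years.
Mean rate = 670.7 mm / 4448 years ≈ 0.151 mm/year.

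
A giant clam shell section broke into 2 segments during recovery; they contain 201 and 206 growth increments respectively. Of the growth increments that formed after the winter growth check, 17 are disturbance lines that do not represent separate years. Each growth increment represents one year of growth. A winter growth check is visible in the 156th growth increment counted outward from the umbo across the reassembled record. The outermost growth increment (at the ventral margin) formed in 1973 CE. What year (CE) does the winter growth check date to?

1739 CE

Total growth increments = 201 + 206 = 407.
The winter growth check sits at growth increment 156 from the umbo, so 407 − 156 = 251 growth increments formed after it.
Excluding 17 false growth increments: 251 − 17 = 234.
1973 − 234 = 1739 CE.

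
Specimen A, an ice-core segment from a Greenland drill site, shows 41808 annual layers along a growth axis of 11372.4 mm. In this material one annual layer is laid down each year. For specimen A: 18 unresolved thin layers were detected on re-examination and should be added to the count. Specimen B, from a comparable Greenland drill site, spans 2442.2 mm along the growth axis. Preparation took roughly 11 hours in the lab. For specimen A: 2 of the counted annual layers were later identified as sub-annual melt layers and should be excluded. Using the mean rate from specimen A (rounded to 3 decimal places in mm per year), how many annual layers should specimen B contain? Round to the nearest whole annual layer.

Specimen A: adjusted count: 41808 − 2 + 18 = 41824 annual layers.
A: Extension rate ≈ 11372.4 / 41824 = 0.272 mm/year.
Specimen B: 2442.2 mm / 0.272 mm per year = 8978.68 years ≈ 8979 annual layers.

8979 annual layers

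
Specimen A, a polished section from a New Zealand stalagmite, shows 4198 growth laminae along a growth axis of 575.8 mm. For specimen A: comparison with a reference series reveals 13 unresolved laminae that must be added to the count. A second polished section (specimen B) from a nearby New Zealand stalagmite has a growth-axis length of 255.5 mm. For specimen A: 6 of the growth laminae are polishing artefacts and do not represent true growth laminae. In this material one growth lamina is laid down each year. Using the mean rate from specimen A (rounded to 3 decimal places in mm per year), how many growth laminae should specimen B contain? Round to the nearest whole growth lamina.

Specimen A: after corrections the count is 4198 − 6 + 13 = 4205 growth laminae.
A: 575.8 mm over 4205 years gives 575.8 / 4205 ≈ 0.137 mm per year.
Specimen B: 255.5 mm / 0.137 mm per year = 1864.96 years ≈ 1865 growth laminae.

1865 growth laminae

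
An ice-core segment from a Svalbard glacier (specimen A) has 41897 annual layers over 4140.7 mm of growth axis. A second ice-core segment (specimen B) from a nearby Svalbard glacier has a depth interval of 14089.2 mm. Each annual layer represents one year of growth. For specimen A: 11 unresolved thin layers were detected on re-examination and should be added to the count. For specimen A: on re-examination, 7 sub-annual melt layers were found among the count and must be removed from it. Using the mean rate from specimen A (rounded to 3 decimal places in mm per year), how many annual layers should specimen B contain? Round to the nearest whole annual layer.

142315 annual layers

Specimen A: correcting the raw count gives 41897 − 7 + 11 = 41901 true annual layers.
A: Mean rate = 4140.7 mm / 41901 years ≈ 0.099 mm/year.
Specimen B: 14089.2 mm / 0.099 mm per year = 142315.15 years ≈ 142315 annual layers.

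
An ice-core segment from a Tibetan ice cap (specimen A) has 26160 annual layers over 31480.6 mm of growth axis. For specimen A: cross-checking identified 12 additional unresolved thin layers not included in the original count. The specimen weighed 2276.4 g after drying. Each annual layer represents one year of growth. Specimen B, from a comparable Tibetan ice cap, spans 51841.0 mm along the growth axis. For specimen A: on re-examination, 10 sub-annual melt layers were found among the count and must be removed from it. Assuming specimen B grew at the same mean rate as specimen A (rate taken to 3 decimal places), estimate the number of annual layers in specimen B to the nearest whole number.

43093 annual layers

Specimen A: after corrections the count is 26160 − 10 + 12 = 26162 annual layers.
A: Mean rate = 31480.6 mm / 26162 years ≈ 1.203 mm/year.
For B, 51841.0 / 1.203 = 43093.10 years ≈ 43093 annual layers.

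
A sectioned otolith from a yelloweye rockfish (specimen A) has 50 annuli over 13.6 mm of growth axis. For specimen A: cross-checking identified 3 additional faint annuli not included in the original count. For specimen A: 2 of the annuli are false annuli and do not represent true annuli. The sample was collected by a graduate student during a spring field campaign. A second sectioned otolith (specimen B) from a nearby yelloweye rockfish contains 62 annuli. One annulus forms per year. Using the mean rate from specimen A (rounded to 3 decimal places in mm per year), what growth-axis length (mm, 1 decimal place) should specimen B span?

Specimen A: after corrections the count is 50 − 2 + 3 = 51 annuli.
A: Mean rate = 13.6 mm / 51 years ≈ 0.267 mm/year.
Length of B = 0.267 × 62 = 16.6 mm.

16.6 mm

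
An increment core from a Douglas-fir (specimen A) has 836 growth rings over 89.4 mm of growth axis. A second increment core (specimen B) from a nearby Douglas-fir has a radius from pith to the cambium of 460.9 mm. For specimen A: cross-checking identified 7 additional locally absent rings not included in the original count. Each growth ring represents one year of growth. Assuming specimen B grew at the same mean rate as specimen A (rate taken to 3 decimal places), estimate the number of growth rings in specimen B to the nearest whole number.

Specimen A: true growth ring count = 836 + 7 = 843.
A: Mean rate = 89.4 mm / 843 years ≈ 0.106 mm/year.
B spans 460.9 / 0.106 = 4348.11 years ≈ 4348 growth rings.

4348 growth rings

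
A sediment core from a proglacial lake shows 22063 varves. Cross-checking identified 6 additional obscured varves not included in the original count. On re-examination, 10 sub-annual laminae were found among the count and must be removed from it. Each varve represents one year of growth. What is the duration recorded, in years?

22059 years

After corrections the count is 22063 − 10 + 6 = 22059 varves.
One varve per year makes the duration 22059 years.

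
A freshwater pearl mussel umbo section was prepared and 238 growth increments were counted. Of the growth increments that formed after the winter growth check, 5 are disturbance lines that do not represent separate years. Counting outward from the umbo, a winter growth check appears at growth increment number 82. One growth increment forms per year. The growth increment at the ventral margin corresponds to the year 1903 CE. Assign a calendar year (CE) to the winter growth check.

The winter growth check sits at growth increment 82 from the umbo, so 238 − 82 = 156 growth increments formed after it.
Removing the 5 false growth increments leaves 156 − 5 = 151 true growth increments beyond the winter growth check.
1903 − 151 = 1752 CE.

1752 CE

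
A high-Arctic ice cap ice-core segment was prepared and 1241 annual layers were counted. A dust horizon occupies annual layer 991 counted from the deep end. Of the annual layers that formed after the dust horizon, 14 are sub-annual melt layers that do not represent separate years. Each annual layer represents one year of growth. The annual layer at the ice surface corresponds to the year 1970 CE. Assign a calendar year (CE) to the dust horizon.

Between annual layer 991 and the ice surface there are 1241 − 991 = 250 annual layers.
Removing the 14 false annual layers leaves 250 − 14 = 236 true annual layers beyond the dust horizon.
The annual layer at the ice surface is 1970 CE, so the dust horizon dates to 1970 − 236 = 1734 CE.

1734 CE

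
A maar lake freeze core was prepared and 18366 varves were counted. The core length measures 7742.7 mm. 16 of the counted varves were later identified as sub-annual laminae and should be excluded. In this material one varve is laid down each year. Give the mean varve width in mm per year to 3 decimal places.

0.422 mm per year

After corrections the count is 18366 − 16 = 18350 varves.
7742.7 mm over 18350 years gives 7742.7 / 18350 ≈ 0.422 mm per year.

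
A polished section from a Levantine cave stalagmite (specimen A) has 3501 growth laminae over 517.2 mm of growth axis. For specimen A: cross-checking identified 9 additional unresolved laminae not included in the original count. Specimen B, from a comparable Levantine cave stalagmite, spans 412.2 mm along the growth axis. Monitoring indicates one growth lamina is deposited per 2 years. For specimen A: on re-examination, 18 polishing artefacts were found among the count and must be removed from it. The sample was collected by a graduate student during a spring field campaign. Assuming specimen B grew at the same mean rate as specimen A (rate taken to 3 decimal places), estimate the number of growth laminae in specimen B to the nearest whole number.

2785 growth laminae

Specimen A: adjusted count: 3501 − 18 + 9 = 3492 growth laminae.
Specimen A: multiplying by 2 years per growth lamina: 3492 × 2 = 6984 years.
A: Extension rate ≈ 517.2 / 6984 = 0.074 mm per year.
Specimen B: 412.2 mm / 0.074 mm per year = 5570.27 years; at 2 years per growth lamina that is 5570.27 / 2 ≈ 2785 growth laminae.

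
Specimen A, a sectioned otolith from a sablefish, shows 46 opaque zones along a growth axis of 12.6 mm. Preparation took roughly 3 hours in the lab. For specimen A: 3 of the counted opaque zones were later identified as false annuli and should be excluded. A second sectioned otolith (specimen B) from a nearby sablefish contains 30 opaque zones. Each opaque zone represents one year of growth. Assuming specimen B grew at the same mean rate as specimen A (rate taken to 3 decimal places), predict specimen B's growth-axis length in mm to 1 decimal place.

8.8 mm

Specimen A: adjusted count: 46 − 3 = 43 opaque zones.
A: Extension rate ≈ 12.6 / 43 = 0.293 mm per year.
For B, 0.293 mm/year × 30 years = 8.8 mm.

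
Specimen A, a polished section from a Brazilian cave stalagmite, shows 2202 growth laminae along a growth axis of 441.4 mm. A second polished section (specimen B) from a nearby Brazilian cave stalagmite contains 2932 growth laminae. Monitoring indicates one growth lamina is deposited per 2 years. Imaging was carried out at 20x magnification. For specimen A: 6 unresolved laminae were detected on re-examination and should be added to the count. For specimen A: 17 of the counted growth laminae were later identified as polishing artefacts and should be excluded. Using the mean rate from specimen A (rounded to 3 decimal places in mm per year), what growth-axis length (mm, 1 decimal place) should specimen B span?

Specimen A: correcting the raw count gives 2202 − 17 + 6 = 2191 true growth laminae.
Specimen A: multiplying by 2 years per growth lamina: 2191 × 2 = 4382 years.
A: 441.4 mm over 4382 years gives 441.4 / 4382 ≈ 0.101 mm per year.
Specimen B: multiplying by 2 years per growth lamina: 2932 × 2 = 5864 years. B's length ≈ 0.101 × 5864 = 592.3 mm.

592.3 mm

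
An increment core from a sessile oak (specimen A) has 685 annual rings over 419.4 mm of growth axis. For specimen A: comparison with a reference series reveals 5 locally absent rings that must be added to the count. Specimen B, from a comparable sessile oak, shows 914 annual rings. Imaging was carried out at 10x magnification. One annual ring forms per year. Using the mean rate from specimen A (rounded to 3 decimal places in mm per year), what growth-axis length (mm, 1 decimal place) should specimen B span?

Specimen A: adjusted count: 685 + 5 = 690 annual rings.
A: 419.4 mm over 690 years gives 419.4 / 690 ≈ 0.608 mm/year.
Length of B = 0.608 × 914 = 555.7 mm.

555.7 mm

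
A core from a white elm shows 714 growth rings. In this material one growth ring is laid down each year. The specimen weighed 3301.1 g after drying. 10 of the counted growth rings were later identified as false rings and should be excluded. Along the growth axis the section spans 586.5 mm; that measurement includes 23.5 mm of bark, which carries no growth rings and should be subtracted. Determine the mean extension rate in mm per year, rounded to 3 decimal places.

After corrections the count is 714 − 10 = 704 growth rings.
Net length = 586.5 − 23.5 = 563.0 mm.
Mean rate = 563.0 mm / 704 years ≈ 0.800 mm per year.

0.800 mm per year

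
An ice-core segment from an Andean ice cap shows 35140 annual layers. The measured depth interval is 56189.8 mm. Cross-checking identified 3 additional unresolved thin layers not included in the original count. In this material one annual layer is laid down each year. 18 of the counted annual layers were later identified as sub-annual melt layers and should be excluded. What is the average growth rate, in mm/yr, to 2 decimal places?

1.60 mm/yr

Correcting the raw count gives 35140 − 18 + 3 = 35125 true annual layers.
Mean rate = 56189.8 mm / 35125 years ≈ 1.60 mm/yr.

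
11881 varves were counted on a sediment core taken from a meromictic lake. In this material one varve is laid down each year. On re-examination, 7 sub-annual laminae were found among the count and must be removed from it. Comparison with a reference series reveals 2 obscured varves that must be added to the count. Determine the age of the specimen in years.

Adjusted count: 11881 − 7 + 2 = 11876 varves.
With a one-to-one varve periodicity this is 11876 years.

11876 years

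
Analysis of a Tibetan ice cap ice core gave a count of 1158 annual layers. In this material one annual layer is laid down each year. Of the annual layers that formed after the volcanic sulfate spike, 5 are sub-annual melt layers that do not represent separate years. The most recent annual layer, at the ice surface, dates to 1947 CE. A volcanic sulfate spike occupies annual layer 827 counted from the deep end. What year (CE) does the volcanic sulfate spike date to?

The volcanic sulfate spike sits at annual layer 827 from the deep end, so 1158 − 827 = 331 annual layers formed after it.
Removing the 5 false annual layers leaves 331 − 5 = 326 true annual layers beyond the volcanic sulfate spike.
Counting back 326 years from 1947 CE places the volcanic sulfate spike in 1947 − 326 = 1621 CE.

1621 CE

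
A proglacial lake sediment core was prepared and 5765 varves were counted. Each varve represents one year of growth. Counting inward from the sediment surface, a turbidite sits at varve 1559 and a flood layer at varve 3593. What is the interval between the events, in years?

Separation: 3593 − 1559 = 2034 varves.
That is 2034 years at one varve per year.

2034 yr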